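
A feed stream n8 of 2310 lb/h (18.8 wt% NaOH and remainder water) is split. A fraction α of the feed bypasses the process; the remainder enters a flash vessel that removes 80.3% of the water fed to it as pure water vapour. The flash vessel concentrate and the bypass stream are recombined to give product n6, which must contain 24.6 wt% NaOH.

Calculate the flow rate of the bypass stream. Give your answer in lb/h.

All 2310×0.188 = 434.28 lb/h of NaOH reaches n6, so n6 = 434.28/0.246 = 1765.4 lb/h and vapour = 544.63 lb/h.
The evaporator receives (1−α)·2310 of feed at 0.812 water and removes 0.803 of that water:
0.803×0.812×(1−α)×2310 = 544.63
(1−α) = 544.63/1506.2 = 0.3616;  α = 0.6384.
Bypass flow = 0.6384×2310 = 1474.7 lb/h.

1475 lb/h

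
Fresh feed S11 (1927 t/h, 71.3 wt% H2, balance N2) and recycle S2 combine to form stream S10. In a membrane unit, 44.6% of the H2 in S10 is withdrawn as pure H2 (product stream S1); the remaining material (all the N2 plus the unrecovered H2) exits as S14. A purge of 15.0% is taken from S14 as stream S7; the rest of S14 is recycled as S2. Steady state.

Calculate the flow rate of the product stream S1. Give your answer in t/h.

H2 in S10: m_A = 1927×0.713 + (1−0.150)·(1−0.446)·m_A, so m_A = 1374/0.5291 = 2596.8 t/h.
Product S1 = 0.446×2596.8 = 1158.2 t/h.

1158 t/h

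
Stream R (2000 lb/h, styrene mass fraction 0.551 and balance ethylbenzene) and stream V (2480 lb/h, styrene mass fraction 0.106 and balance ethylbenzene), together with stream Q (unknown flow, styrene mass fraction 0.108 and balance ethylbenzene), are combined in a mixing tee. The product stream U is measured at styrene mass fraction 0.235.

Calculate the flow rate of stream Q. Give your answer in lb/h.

Let Q be the unknown flow. Total out = 4480 + Q.
styrene balance: 1364.9 + 0.108·Q = 0.235·(4480 + Q)
(0.108 − 0.235)·Q = 0.235×4480 − 1364.9 = -312.08
Q = -312.08 / -0.127 = 2457.3 lb/h

2457 lb/h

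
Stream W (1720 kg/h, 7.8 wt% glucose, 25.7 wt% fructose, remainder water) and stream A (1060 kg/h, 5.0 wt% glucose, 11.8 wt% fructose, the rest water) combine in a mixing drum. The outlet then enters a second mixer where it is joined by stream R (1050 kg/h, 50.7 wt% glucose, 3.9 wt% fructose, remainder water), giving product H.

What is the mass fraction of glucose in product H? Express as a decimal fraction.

Overall, product flow = 3830 kg/h.
glucose in = 1720×0.078 + 1060×0.050 + 1050×0.507 = 719.51 kg/h.
glucose fraction in H = 0.1879.

0.1879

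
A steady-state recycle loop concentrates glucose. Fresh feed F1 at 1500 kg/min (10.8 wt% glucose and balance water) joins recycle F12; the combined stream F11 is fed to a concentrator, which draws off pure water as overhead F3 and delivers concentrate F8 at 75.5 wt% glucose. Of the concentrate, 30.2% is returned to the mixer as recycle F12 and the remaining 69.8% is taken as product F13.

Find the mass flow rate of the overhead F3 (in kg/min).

Overall glucose balance (none leaves overhead): glucose in fresh feed = glucose in product, i.e. 1500×0.108 = (1−0.302)·F8·0.755.
F8 = 162/(0.755×0.698) = 307.41 kg/min.
Recycle F12 = 0.302×307.41 = 92.837 kg/min.
Combined feed F11 = 1500 + 92.837 = 1592.8 kg/min.
Overhead F3 = F11 − F8 = 1592.8 − 307.41 = 1285.4 kg/min.

1285 kg/min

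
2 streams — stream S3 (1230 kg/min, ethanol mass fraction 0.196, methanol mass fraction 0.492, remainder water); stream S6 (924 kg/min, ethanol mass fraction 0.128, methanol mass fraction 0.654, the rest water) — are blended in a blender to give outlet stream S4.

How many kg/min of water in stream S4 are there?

water out = water in = 1230×0.312 + 924×0.218 = 585.19 kg/min.

585.2 kg/min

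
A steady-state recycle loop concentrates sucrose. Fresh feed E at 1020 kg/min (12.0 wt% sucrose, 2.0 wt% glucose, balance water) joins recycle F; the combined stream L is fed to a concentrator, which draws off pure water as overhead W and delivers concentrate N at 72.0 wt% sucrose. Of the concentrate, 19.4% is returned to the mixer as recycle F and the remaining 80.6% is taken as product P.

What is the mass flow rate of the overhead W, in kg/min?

850 kg/min

Overall sucrose balance (none leaves overhead): sucrose in fresh feed = sucrose in product, i.e. 1020×0.120 = (1−0.194)·N·0.720.
N = 122.4/(0.720×0.806) = 210.92 kg/min.
Recycle F = 0.194×210.92 = 40.918 kg/min.
Combined feed L = 1020 + 40.918 = 1060.9 kg/min.
Overhead W = L − N = 1060.9 − 210.92 = 850 kg/min.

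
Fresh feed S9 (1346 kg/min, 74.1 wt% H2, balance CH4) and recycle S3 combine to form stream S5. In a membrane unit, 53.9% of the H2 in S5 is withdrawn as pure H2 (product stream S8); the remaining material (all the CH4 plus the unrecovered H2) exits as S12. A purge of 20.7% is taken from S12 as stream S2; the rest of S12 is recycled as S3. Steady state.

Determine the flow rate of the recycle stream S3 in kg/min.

1910 kg/min

CH4 enters only via S9 and leaves only via the purge: 1346×0.259 = 0.207×(CH4 in S12), and the membrane unit passes all CH4, so CH4 in S5 = CH4 in S12 = 1684.1 kg/min.
H2 in S5: m_A = 1346×0.741 + (1−0.207)·(1−0.539)·m_A, so m_A = 997.39/0.6344 = 1572.1 kg/min.
S12 = (1−0.539)×1572.1 + 1684.1 = 2408.9 kg/min.
Recycle S3 = (1−0.207)×2408.9 = 1910.2 kg/min.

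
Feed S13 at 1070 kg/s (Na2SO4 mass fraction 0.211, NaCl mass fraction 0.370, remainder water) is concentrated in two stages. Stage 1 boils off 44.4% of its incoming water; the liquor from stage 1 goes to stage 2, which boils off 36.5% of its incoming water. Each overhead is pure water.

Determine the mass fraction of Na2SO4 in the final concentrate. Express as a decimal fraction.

water in feed = 1070×0.419 = 448.33 kg/s.
After stage 1: water left = (1−0.444)×448.33 = 249.27; stream total = 870.94 kg/s.
After stage 2: water left = (1−0.365)×249.27 = 158.29; final concentrate = 779.96 kg/s.
Na2SO4 fraction = 225.77/779.96 = 0.289.

0.289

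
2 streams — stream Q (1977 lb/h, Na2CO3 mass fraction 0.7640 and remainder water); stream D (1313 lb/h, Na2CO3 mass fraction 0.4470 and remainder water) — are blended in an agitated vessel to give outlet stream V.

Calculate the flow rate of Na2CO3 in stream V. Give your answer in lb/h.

2097 lb/h

Na2CO3 out = Na2CO3 in = 1977×0.764 + 1313×0.447 = 2097.3 lb/h.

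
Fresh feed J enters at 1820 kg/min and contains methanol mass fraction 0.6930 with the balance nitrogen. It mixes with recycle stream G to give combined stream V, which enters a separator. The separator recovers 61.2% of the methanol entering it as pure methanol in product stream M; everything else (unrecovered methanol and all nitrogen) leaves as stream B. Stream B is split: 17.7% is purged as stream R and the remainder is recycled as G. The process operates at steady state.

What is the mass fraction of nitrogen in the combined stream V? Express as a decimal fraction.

nitrogen enters only via J and leaves only via the purge: 1820×0.307 = 0.177×(nitrogen in B), and the separator passes all nitrogen, so nitrogen in V = nitrogen in B = 3156.7 kg/min.
methanol in V: m_A = 1820×0.693 + (1−0.177)·(1−0.612)·m_A, so m_A = 1261.3/0.6807 = 1853 kg/min.
V = 1853 + 3156.7 = 5009.7 kg/min.
nitrogen fraction in V = 3156.7/5009.7 = 0.6301.

0.6301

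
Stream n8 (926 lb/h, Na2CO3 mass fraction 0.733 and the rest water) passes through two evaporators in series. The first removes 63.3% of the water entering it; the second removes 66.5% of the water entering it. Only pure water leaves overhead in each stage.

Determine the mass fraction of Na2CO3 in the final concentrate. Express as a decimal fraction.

0.957

water in feed = 926×0.267 = 247.24 lb/h.
After stage 1: water left = (1−0.633)×247.24 = 90.738; stream total = 769.5 lb/h.
After stage 2: water left = (1−0.665)×90.738 = 30.397; final concentrate = 709.16 lb/h.
Na2CO3 fraction = 678.76/709.16 = 0.957.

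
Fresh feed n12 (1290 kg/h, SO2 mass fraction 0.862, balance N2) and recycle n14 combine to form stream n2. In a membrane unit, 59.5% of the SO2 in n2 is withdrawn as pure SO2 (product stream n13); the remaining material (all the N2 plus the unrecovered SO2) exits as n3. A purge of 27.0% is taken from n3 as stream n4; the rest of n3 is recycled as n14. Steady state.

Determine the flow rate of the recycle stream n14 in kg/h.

948.1 kg/h

N2 enters only via n12 and leaves only via the purge: 1290×0.138 = 0.270×(N2 in n3), and the membrane unit passes all N2, so N2 in n2 = N2 in n3 = 659.33 kg/h.
SO2 in n2: m_A = 1290×0.862 + (1−0.270)·(1−0.595)·m_A, so m_A = 1112/0.7044 = 1578.7 kg/h.
n3 = (1−0.595)×1578.7 + 659.33 = 1298.7 kg/h.
Recycle n14 = (1−0.270)×1298.7 = 948.07 kg/h.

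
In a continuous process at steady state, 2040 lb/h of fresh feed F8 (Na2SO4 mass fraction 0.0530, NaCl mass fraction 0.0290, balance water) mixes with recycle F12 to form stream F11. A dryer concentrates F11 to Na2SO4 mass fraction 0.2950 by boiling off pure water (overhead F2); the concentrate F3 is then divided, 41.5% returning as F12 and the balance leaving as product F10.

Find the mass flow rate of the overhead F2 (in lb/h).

1673 lb/h

Overall Na2SO4 balance (none leaves overhead): Na2SO4 in fresh feed = Na2SO4 in product, i.e. 2040×0.053 = (1−0.415)·F3·0.295.
F3 = 108.12/(0.295×0.585) = 626.51 lb/h.
Recycle F12 = 0.415×626.51 = 260 lb/h.
Combined feed F11 = 2040 + 260 = 2300 lb/h.
Overhead F2 = F11 − F3 = 2300 − 626.51 = 1673.5 lb/h.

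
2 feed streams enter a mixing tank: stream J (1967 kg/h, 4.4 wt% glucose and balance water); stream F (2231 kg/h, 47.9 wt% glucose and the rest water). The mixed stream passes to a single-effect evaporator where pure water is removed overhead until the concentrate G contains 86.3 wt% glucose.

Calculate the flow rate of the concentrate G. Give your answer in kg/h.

1339 kg/h

glucose entering = 1967×0.044 + 2231×0.479 = 1155.2 kg/h.
All glucose reports to G, so G = 1155.2/0.863 = 1338.6 kg/h.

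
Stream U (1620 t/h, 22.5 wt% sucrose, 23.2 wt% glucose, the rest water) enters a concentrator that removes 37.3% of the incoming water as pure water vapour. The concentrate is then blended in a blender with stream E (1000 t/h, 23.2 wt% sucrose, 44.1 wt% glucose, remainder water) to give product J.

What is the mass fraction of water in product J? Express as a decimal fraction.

Vapour removed = 0.373×0.543×1620 = 328.11 t/h; concentrate = 1291.9 t/h.
water reaching the mixer = 551.55 (from concentrate) + 1000×0.327 = 878.55 t/h.
Product flow = 1291.9 + 1000 = 2291.9 t/h; water fraction = 0.383.

0.383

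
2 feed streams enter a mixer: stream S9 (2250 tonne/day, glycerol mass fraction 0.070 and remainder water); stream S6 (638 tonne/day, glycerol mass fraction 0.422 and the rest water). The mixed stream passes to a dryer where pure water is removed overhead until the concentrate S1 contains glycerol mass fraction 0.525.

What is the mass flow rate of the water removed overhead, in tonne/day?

glycerol entering = 2250×0.070 + 638×0.422 = 426.74 tonne/day.
All glycerol reports to S1, so S1 = 426.74/0.525 = 812.83 tonne/day.
Total feed = 2888 tonne/day; overhead = 2888 − 812.83 = 2075.2 tonne/day.

2075 tonne/day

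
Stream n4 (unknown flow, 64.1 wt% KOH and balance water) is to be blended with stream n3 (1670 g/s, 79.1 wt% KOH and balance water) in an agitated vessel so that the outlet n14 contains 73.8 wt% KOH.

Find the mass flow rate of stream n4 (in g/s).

912.5 g/s

Let n4 be the unknown flow. Total out = 1670 + n4.
KOH balance: 1321 + 0.641·n4 = 0.738·(1670 + n4)
(0.641 − 0.738)·n4 = 0.738×1670 − 1321 = -88.51
n4 = -88.51 / -0.097 = 912.47 g/s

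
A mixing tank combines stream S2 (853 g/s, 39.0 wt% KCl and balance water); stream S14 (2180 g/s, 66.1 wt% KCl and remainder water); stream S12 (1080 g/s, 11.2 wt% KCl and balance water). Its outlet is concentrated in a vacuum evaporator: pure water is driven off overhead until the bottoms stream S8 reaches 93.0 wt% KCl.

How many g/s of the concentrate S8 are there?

2037 g/s

KCl entering = 853×0.390 + 2180×0.661 + 1080×0.112 = 1894.6 g/s.
All KCl reports to S8, so S8 = 1894.6/0.930 = 2037.2 g/s.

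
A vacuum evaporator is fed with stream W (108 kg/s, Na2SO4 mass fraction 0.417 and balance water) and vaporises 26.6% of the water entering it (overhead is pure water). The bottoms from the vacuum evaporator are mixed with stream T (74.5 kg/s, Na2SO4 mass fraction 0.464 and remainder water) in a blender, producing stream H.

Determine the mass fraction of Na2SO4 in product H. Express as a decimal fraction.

0.480

Vapour removed = 0.266×0.583×108 = 16.748 kg/s; concentrate = 91.252 kg/s.
Na2SO4 reaching the mixer = 45.036 (from concentrate) + 74.5×0.464 = 79.604 kg/s.
Product flow = 91.252 + 74.5 = 165.75 kg/s; Na2SO4 fraction = 0.480.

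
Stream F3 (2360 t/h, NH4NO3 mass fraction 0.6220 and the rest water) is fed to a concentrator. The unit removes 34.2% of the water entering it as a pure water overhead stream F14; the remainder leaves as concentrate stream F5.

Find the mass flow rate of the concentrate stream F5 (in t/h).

water entering = 2360×0.378 = 892.08 t/h; overhead removed = 0.342×892.08 = 305.09 t/h.
Concentrate = 2360 − 305.09 = 2054.9 t/h.

2055 t/h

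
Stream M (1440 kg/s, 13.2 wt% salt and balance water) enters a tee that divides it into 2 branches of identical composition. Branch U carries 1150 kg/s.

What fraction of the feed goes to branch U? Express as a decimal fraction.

0.799

Fraction to U = 1150/1440 = 0.7986.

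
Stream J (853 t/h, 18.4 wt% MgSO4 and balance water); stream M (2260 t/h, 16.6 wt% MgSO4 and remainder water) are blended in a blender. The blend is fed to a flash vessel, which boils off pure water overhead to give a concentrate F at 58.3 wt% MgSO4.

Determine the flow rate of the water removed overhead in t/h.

2200 t/h

MgSO4 entering = 853×0.184 + 2260×0.166 = 532.11 t/h.
All MgSO4 reports to F, so F = 532.11/0.583 = 912.71 t/h.
Total feed = 3113 t/h; overhead = 3113 − 912.71 = 2200.3 t/h.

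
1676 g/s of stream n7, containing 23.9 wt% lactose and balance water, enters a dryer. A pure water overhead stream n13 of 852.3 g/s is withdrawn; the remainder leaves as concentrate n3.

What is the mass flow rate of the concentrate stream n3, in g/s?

823.7 g/s

Concentrate = 1676 − 852.3 = 823.7 g/s.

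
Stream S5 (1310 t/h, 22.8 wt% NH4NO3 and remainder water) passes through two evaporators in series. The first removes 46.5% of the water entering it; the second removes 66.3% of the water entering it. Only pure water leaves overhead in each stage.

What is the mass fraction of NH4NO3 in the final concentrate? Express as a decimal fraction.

0.6209

water in feed = 1310×0.772 = 1011.3 t/h.
After stage 1: water left = (1−0.465)×1011.3 = 541.06; stream total = 839.74 t/h.
After stage 2: water left = (1−0.663)×541.06 = 182.34; final concentrate = 481.02 t/h.
NH4NO3 fraction = 298.68/481.02 = 0.6209.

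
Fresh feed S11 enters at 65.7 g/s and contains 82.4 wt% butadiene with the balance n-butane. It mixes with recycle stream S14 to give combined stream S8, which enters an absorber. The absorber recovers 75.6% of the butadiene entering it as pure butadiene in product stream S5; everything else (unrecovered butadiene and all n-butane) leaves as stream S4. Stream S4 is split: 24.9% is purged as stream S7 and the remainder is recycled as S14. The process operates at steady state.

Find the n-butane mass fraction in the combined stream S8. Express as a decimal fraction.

n-butane enters only via S11 and leaves only via the purge: 65.7×0.176 = 0.249×(n-butane in S4), and the absorber passes all n-butane, so n-butane in S8 = n-butane in S4 = 46.439 g/s.
butadiene in S8: m_A = 65.7×0.824 + (1−0.249)·(1−0.756)·m_A, so m_A = 54.137/0.8168 = 66.283 g/s.
S8 = 66.283 + 46.439 = 112.72 g/s.
n-butane fraction in S8 = 46.439/112.72 = 0.412.

0.412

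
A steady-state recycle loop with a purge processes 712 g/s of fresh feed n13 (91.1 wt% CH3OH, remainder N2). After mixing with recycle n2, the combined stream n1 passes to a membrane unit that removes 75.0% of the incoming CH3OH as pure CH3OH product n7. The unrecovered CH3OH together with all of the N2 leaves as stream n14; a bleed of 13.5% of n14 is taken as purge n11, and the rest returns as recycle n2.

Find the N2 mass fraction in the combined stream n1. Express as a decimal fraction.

0.362

N2 enters only via n13 and leaves only via the purge: 712×0.089 = 0.135×(N2 in n14), and the membrane unit passes all N2, so N2 in n1 = N2 in n14 = 469.39 g/s.
CH3OH in n1: m_A = 712×0.911 + (1−0.135)·(1−0.750)·m_A, so m_A = 648.63/0.7837 = 827.6 g/s.
n1 = 827.6 + 469.39 = 1297 g/s.
N2 fraction in n1 = 469.39/1297 = 0.362.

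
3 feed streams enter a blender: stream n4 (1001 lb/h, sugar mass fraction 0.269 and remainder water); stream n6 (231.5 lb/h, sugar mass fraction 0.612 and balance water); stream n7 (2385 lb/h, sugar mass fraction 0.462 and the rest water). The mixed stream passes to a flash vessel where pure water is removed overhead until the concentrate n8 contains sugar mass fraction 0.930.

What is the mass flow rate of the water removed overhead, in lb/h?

sugar entering = 1001×0.269 + 231.5×0.612 + 2385×0.462 = 1512.8 lb/h.
All sugar reports to n8, so n8 = 1512.8/0.930 = 1626.7 lb/h.
Total feed = 3617.5 lb/h; overhead = 3617.5 − 1626.7 = 1990.8 lb/h.

1991 lb/h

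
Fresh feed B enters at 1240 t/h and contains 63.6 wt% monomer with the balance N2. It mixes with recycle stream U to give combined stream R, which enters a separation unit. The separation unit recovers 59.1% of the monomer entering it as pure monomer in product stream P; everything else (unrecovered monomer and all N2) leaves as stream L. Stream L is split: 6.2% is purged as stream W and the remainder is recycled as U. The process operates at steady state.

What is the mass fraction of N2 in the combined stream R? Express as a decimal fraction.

0.851

N2 enters only via B and leaves only via the purge: 1240×0.364 = 0.062×(N2 in L), and the separation unit passes all N2, so N2 in R = N2 in L = 7280 t/h.
monomer in R: m_A = 1240×0.636 + (1−0.062)·(1−0.591)·m_A, so m_A = 788.64/0.6164 = 1279.5 t/h.
R = 1279.5 + 7280 = 8559.5 t/h.
N2 fraction in R = 7280/8559.5 = 0.851.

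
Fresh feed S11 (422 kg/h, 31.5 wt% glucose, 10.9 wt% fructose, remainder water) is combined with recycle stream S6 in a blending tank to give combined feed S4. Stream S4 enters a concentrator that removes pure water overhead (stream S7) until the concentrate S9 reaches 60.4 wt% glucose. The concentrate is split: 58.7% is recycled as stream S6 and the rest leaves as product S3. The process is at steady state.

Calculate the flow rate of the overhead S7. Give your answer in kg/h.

Overall glucose balance (none leaves overhead): glucose in fresh feed = glucose in product, i.e. 422×0.315 = (1−0.587)·S9·0.604.
S9 = 132.93/(0.604×0.413) = 532.89 kg/h.
Recycle S6 = 0.587×532.89 = 312.81 kg/h.
Combined feed S4 = 422 + 312.81 = 734.81 kg/h.
Overhead S7 = S4 − S9 = 734.81 − 532.89 = 201.92 kg/h.

201.9 kg/h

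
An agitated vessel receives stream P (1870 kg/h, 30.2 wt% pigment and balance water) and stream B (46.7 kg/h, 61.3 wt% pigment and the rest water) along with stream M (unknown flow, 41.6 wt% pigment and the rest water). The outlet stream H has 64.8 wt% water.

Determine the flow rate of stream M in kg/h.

Let M be the unknown flow. Total out = 1916.7 + M.
water balance: 1323.3 + 0.584·M = 0.648·(1916.7 + M)
(0.584 − 0.648)·M = 0.648×1916.7 − 1323.3 = -81.311
M = -81.311 / -0.064 = 1270.5 kg/h

1270 kg/h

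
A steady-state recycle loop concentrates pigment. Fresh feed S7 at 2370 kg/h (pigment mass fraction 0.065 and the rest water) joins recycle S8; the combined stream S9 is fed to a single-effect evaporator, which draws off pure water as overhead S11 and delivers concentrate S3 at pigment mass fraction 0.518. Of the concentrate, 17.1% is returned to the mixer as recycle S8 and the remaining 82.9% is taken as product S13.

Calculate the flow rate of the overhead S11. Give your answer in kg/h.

2073 kg/h

Overall pigment balance (none leaves overhead): pigment in fresh feed = pigment in product, i.e. 2370×0.065 = (1−0.171)·S3·0.518.
S3 = 154.05/(0.518×0.829) = 358.74 kg/h.
Recycle S8 = 0.171×358.74 = 61.344 kg/h.
Combined feed S9 = 2370 + 61.344 = 2431.3 kg/h.
Overhead S11 = S9 − S3 = 2431.3 − 358.74 = 2072.6 kg/h.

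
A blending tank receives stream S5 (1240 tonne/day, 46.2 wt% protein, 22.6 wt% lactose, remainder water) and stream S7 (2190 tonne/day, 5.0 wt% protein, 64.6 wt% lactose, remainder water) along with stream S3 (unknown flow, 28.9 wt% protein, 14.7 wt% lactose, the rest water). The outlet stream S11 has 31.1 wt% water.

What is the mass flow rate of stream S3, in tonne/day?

Let S3 be the unknown flow. Total out = 3430 + S3.
water balance: 1052.6 + 0.564·S3 = 0.311·(3430 + S3)
(0.564 − 0.311)·S3 = 0.311×3430 − 1052.6 = 14.09
S3 = 14.09 / 0.253 = 55.692 tonne/day

55.69 tonne/day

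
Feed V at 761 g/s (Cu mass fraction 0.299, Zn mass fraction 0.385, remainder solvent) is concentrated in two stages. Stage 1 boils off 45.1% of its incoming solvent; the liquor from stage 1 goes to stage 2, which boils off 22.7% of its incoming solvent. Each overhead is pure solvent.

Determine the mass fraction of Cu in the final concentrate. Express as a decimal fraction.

solvent in feed = 761×0.316 = 240.48 g/s.
After stage 1: solvent left = (1−0.451)×240.48 = 132.02; stream total = 652.55 g/s.
After stage 2: solvent left = (1−0.227)×132.02 = 102.05; final concentrate = 622.58 g/s.
Cu fraction = 227.54/622.58 = 0.365.

0.365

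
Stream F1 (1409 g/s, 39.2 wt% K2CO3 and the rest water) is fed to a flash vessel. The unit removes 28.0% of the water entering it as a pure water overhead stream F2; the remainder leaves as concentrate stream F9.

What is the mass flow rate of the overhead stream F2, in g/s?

239.9 g/s

water entering = 1409×0.608 = 856.67 g/s; overhead removed = 0.280×856.67 = 239.87 g/s.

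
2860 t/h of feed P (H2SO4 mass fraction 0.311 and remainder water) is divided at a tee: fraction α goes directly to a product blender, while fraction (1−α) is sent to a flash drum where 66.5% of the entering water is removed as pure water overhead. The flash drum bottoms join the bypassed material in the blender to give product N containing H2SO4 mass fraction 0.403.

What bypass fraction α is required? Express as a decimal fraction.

0.502

All 2860×0.311 = 889.46 t/h of H2SO4 reaches N, so N = 889.46/0.403 = 2207.1 t/h and vapour = 652.9 t/h.
The evaporator receives (1−α)·2860 of feed at 0.689 water and removes 0.665 of that water:
0.665×0.689×(1−α)×2860 = 652.9
(1−α) = 652.9/1310.4 = 0.4982;  α = 0.5018.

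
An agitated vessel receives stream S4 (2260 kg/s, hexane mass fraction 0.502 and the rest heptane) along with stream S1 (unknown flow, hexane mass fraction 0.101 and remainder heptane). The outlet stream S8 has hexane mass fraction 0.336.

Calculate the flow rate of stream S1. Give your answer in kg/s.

1596 kg/s

Let S1 be the unknown flow. Total out = 2260 + S1.
hexane balance: 1134.5 + 0.101·S1 = 0.336·(2260 + S1)
(0.101 − 0.336)·S1 = 0.336×2260 − 1134.5 = -375.16
S1 = -375.16 / -0.235 = 1596.4 kg/s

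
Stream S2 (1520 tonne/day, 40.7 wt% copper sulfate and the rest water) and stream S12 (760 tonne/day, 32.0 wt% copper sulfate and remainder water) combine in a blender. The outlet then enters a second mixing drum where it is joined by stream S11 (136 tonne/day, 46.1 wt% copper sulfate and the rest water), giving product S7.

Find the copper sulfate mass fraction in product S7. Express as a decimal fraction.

0.3827

Overall, product flow = 2416 tonne/day.
copper sulfate in = 1520×0.407 + 760×0.320 + 136×0.461 = 924.54 tonne/day.
copper sulfate fraction in S7 = 0.3827.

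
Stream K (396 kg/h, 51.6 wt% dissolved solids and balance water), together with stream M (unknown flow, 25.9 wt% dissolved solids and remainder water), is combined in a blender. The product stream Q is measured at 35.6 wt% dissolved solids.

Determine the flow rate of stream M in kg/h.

Let M be the unknown flow. Total out = 396 + M.
dissolved solids balance: 204.34 + 0.259·M = 0.356·(396 + M)
(0.259 − 0.356)·M = 0.356×396 − 204.34 = -63.36
M = -63.36 / -0.097 = 653.2 kg/h

653.2 kg/h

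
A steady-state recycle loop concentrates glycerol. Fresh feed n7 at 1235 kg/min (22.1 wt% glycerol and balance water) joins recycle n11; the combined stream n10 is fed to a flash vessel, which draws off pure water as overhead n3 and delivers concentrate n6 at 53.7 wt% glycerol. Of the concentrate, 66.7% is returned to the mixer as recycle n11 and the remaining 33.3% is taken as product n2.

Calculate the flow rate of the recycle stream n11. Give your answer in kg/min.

Overall glycerol balance (none leaves overhead): glycerol in fresh feed = glycerol in product, i.e. 1235×0.221 = (1−0.667)·n6·0.537.
n6 = 272.94/(0.537×0.333) = 1526.3 kg/min.
Recycle n11 = 0.667×1526.3 = 1018 kg/min.

1018 kg/min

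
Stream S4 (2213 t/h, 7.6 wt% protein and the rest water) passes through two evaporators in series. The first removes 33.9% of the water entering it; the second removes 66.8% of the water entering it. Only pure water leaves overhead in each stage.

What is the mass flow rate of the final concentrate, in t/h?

616.9 t/h

water in feed = 2213×0.924 = 2044.8 t/h.
After stage 1: water left = (1−0.339)×2044.8 = 1351.6; stream total = 1519.8 t/h.
After stage 2: water left = (1−0.668)×1351.6 = 448.74; final concentrate = 616.93 t/h.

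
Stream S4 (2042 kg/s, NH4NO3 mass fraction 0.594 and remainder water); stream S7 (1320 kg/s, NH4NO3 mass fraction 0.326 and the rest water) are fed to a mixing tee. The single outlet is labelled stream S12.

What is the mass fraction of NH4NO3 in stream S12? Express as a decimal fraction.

0.489

Total flow out = 2042 + 1320 = 3362 kg/s.
NH4NO3 in = 2042×0.594 + 1320×0.326 = 1643.3 kg/s.
NH4NO3 mass fraction in S12 = 1643.3/3362 = 0.489.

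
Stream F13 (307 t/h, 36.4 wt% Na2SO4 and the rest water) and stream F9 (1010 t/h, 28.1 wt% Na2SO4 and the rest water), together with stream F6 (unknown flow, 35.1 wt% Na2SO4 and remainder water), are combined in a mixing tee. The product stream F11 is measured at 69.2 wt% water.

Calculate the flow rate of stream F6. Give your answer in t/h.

Let F6 be the unknown flow. Total out = 1317 + F6.
water balance: 921.44 + 0.649·F6 = 0.692·(1317 + F6)
(0.649 − 0.692)·F6 = 0.692×1317 − 921.44 = -10.078
F6 = -10.078 / -0.043 = 234.37 t/h

234.4 t/h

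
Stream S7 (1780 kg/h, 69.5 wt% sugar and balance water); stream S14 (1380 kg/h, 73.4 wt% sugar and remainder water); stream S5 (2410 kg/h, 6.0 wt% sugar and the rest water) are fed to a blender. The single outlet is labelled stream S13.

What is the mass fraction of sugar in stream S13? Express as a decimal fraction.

Total flow out = 1780 + 1380 + 2410 = 5570 kg/h.
sugar in = 1780×0.695 + 1380×0.734 + 2410×0.060 = 2394.6 kg/h.
sugar mass fraction in S13 = 2394.6/5570 = 0.430.

0.430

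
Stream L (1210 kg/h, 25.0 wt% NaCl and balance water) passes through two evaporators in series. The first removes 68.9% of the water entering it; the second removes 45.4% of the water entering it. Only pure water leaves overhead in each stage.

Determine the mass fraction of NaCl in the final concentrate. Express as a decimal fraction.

0.663

water in feed = 1210×0.750 = 907.5 kg/h.
After stage 1: water left = (1−0.689)×907.5 = 282.23; stream total = 584.73 kg/h.
After stage 2: water left = (1−0.454)×282.23 = 154.1; final concentrate = 456.6 kg/h.
NaCl fraction = 302.5/456.6 = 0.663.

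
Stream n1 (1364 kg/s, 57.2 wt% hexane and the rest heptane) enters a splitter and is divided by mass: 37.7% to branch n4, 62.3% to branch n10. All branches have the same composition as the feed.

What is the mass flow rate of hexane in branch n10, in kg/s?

486.1 kg/s

Branch n10 total = 0.623×1364 = 849.77 kg/s.
hexane in n10 = 0.572×849.77 = 486.07 kg/s.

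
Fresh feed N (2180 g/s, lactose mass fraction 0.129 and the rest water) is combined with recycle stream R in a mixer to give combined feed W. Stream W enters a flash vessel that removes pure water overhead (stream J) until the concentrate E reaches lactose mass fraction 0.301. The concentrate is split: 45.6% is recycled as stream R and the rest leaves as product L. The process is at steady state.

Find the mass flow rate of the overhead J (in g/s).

Overall lactose balance (none leaves overhead): lactose in fresh feed = lactose in product, i.e. 2180×0.129 = (1−0.456)·E·0.301.
E = 281.22/(0.301×0.544) = 1717.4 g/s.
Recycle R = 0.456×1717.4 = 783.15 g/s.
Combined feed W = 2180 + 783.15 = 2963.2 g/s.
Overhead J = W − E = 2963.2 − 1717.4 = 1245.7 g/s.

1246 g/s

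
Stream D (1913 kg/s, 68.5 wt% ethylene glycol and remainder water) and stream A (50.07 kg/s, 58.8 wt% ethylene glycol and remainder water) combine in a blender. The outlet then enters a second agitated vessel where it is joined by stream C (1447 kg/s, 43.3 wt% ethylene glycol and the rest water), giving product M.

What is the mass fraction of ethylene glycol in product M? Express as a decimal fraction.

0.577

Overall, product flow = 3410.1 kg/s.
ethylene glycol in = 1913×0.685 + 50.07×0.588 + 1447×0.433 = 1966.4 kg/s.
ethylene glycol fraction in M = 0.577.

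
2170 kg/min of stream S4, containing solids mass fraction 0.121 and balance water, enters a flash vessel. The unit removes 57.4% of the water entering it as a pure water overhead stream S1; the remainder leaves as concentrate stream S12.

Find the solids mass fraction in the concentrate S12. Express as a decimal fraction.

0.244

solids is not removed: 2170×0.121 = 262.57 kg/min of solids enters S12.
water entering = 2170×0.879 = 1907.4 kg/min; overhead removed = 0.574×1907.4 = 1094.9 kg/min.
Concentrate = 2170 − 1094.9 = 1075.1 kg/min.
Mass fraction = 262.57/1075.1 = 0.244.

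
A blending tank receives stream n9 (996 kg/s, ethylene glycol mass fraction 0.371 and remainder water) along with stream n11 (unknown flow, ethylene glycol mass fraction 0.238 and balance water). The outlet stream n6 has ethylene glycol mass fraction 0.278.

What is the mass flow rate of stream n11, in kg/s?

2316 kg/s

Let n11 be the unknown flow. Total out = 996 + n11.
ethylene glycol balance: 369.52 + 0.238·n11 = 0.278·(996 + n11)
(0.238 − 0.278)·n11 = 0.278×996 − 369.52 = -92.628
n11 = -92.628 / -0.040 = 2315.7 kg/s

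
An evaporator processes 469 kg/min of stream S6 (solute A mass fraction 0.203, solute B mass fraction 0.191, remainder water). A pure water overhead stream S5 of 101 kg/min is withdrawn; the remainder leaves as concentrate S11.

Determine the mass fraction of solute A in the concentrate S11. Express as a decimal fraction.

solute A is not removed: 469×0.203 = 95.207 kg/min of solute A enters S11.
Concentrate = 469 − 101 = 368 kg/min.
Mass fraction = 95.207/368 = 0.259.

0.259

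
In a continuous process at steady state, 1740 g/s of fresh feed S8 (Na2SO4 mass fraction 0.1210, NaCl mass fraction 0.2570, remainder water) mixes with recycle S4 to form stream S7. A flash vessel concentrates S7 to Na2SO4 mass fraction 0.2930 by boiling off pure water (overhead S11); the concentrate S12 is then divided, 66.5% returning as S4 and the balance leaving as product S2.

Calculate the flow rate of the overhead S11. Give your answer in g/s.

Overall Na2SO4 balance (none leaves overhead): Na2SO4 in fresh feed = Na2SO4 in product, i.e. 1740×0.121 = (1−0.665)·S12·0.293.
S12 = 210.54/(0.293×0.335) = 2145 g/s.
Recycle S4 = 0.665×2145 = 1426.4 g/s.
Combined feed S7 = 1740 + 1426.4 = 3166.4 g/s.
Overhead S11 = S7 − S12 = 3166.4 − 2145 = 1021.4 g/s.

1021 g/s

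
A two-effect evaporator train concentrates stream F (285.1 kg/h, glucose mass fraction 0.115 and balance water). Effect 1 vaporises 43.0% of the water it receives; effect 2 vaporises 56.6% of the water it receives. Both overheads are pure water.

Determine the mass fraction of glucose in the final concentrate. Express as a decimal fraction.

0.344

water in feed = 285.1×0.885 = 252.31 kg/h.
After stage 1: water left = (1−0.430)×252.31 = 143.82; stream total = 176.61 kg/h.
After stage 2: water left = (1−0.566)×143.82 = 62.417; final concentrate = 95.204 kg/h.
glucose fraction = 32.787/95.204 = 0.344.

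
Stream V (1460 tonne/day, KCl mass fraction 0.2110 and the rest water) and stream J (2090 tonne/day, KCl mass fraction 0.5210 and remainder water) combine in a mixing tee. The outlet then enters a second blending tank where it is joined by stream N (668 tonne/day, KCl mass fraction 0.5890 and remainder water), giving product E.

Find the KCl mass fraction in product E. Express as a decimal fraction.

0.4245

Overall, product flow = 4218 tonne/day.
KCl in = 1460×0.211 + 2090×0.521 + 668×0.589 = 1790.4 tonne/day.
KCl fraction in E = 0.4245.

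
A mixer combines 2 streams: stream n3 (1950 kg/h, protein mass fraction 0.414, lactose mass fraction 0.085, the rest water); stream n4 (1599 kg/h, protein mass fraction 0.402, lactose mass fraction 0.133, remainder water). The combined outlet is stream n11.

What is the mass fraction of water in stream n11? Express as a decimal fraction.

0.485

Total flow out = 1950 + 1599 = 3549 kg/h.
water in = 1950×0.501 + 1599×0.465 = 1720.5 kg/h.
water mass fraction in n11 = 1720.5/3549 = 0.485.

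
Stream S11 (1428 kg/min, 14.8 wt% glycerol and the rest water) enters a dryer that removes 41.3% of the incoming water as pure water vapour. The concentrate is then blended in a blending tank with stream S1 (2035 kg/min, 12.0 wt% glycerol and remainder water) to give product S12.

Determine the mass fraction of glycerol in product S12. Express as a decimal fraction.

0.1539

Vapour removed = 0.413×0.852×1428 = 502.48 kg/min; concentrate = 925.52 kg/min.
glycerol reaching the mixer = 211.34 (from concentrate) + 2035×0.120 = 455.54 kg/min.
Product flow = 925.52 + 2035 = 2960.5 kg/min; glycerol fraction = 0.1539.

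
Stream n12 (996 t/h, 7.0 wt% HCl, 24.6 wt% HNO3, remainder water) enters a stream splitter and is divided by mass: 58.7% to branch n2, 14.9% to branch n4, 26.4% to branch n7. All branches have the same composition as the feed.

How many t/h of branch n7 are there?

Branch n7 flow = 0.264×996 = 262.94 t/h.

262.9 t/h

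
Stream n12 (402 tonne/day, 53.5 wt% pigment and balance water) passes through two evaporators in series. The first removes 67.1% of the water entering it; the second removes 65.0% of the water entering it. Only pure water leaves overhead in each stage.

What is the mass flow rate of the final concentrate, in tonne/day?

water in feed = 402×0.465 = 186.93 tonne/day.
After stage 1: water left = (1−0.671)×186.93 = 61.5; stream total = 276.57 tonne/day.
After stage 2: water left = (1−0.650)×61.5 = 21.525; final concentrate = 236.59 tonne/day.

236.6 tonne/day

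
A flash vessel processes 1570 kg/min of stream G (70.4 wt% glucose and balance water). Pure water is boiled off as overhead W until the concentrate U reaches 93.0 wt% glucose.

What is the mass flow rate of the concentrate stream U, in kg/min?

1188 kg/min

glucose is conserved: 1570×0.704 = 1105.3 kg/min all reports to the concentrate.
Concentrate = 1105.3/(target fraction) = 1188.5 kg/min.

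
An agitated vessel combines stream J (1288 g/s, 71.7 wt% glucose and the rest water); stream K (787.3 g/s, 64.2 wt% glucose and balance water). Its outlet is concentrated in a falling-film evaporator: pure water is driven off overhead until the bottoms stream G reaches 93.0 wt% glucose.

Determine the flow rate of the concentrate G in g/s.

glucose entering = 1288×0.717 + 787.3×0.642 = 1428.9 g/s.
All glucose reports to G, so G = 1428.9/0.930 = 1536.5 g/s.

1536 g/s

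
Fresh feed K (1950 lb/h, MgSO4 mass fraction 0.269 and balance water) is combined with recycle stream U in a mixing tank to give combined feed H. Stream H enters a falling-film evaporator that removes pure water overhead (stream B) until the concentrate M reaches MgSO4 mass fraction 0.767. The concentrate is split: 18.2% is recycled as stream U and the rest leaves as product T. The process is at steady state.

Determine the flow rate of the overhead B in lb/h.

Overall MgSO4 balance (none leaves overhead): MgSO4 in fresh feed = MgSO4 in product, i.e. 1950×0.269 = (1−0.182)·M·0.767.
M = 524.55/(0.767×0.818) = 836.06 lb/h.
Recycle U = 0.182×836.06 = 152.16 lb/h.
Combined feed H = 1950 + 152.16 = 2102.2 lb/h.
Overhead B = H − M = 2102.2 − 836.06 = 1266.1 lb/h.

1266 lb/h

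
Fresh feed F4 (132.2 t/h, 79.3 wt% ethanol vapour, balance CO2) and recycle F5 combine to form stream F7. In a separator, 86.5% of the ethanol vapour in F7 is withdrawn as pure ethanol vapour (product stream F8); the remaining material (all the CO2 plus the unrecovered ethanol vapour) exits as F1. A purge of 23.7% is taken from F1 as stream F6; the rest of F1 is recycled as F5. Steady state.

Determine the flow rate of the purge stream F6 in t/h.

31.1 t/h

CO2 enters only via F4 and leaves only via the purge: 132.2×0.207 = 0.237×(CO2 in F1), and the separator passes all CO2, so CO2 in F7 = CO2 in F1 = 115.47 t/h.
ethanol vapour in F7: m_A = 132.2×0.793 + (1−0.237)·(1−0.865)·m_A, so m_A = 104.83/0.8970 = 116.87 t/h.
F1 = (1−0.865)×116.87 + 115.47 = 131.24 t/h.
Purge F6 = 0.237×131.24 = 31.105 t/h.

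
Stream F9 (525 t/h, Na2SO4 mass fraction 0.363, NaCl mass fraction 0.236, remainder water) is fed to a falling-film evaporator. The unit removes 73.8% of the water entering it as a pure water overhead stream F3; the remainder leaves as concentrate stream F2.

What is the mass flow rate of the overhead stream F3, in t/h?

155.4 t/h

water entering = 525×0.401 = 210.53 t/h; overhead removed = 0.738×210.53 = 155.37 t/h.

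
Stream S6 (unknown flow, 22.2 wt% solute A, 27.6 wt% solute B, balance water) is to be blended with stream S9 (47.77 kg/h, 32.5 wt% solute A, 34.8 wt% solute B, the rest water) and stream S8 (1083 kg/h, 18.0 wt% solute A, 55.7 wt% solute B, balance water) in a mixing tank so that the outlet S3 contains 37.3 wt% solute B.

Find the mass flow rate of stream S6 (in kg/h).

2042 kg/h

Let S6 be the unknown flow. Total out = 1130.8 + S6.
solute B balance: 619.85 + 0.276·S6 = 0.373·(1130.8 + S6)
(0.276 − 0.373)·S6 = 0.373×1130.8 − 619.85 = -198.08
S6 = -198.08 / -0.097 = 2042 kg/h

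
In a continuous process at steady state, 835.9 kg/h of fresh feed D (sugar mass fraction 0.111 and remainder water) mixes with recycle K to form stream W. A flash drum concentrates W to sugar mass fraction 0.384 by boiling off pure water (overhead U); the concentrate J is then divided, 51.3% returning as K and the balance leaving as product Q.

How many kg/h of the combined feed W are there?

Overall sugar balance (none leaves overhead): sugar in fresh feed = sugar in product, i.e. 835.9×0.111 = (1−0.513)·J·0.384.
J = 92.785/(0.384×0.487) = 496.15 kg/h.
Recycle K = 0.513×496.15 = 254.53 kg/h.
Combined feed W = 835.9 + 254.53 = 1090.4 kg/h.

1090 kg/h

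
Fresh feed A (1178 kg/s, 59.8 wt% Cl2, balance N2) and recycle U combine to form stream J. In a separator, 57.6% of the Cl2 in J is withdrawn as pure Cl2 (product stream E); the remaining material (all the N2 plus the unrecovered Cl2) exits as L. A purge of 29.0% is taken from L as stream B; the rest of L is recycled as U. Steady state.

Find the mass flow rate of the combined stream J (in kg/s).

2641 kg/s

N2 enters only via A and leaves only via the purge: 1178×0.402 = 0.290×(N2 in L), and the separator passes all N2, so N2 in J = N2 in L = 1633 kg/s.
Cl2 in J: m_A = 1178×0.598 + (1−0.290)·(1−0.576)·m_A, so m_A = 704.44/0.6990 = 1007.8 kg/s.
J = 1007.8 + 1633 = 2640.8 kg/s.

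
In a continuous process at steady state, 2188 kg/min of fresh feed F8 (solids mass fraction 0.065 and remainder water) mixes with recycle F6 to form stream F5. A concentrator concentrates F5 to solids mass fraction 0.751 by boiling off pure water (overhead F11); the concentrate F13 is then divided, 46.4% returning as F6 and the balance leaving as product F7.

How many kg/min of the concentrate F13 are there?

Overall solids balance (none leaves overhead): solids in fresh feed = solids in product, i.e. 2188×0.065 = (1−0.464)·F13·0.751.
F13 = 142.22/(0.751×0.536) = 353.31 kg/min.

353.3 kg/min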